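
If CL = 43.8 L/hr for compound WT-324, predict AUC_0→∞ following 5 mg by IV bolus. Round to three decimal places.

AUC = 0.114 mg/L·hr

AUC_0→∞ = Dose_iv / CL
        = 5 / 43.8 = 0.114155 mg/L·hr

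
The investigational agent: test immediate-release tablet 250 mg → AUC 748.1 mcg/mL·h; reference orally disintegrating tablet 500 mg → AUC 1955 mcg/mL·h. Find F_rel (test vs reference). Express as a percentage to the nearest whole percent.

F_rel = 77%

F_rel = (AUC_test/D_test) / (AUC_ref/D_ref)
      = (748.1/250) / (1955/500)
      = 2.9924 / 3.91 = 0.7653 = 76.53%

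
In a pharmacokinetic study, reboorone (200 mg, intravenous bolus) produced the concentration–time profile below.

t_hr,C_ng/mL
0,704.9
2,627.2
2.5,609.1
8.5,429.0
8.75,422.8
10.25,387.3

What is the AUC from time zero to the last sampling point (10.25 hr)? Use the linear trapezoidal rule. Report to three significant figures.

Trapezoidal AUC_0→10.25:
  [0→2]: (704.9+627.2)/2 × 2 = 1332.1
  [2→2.5]: (627.2+609.1)/2 × 0.5 = 309.075
  [2.5→8.5]: (609.1+429.0)/2 × 6 = 3114.3
  [8.5→8.75]: (429.0+422.8)/2 × 0.25 = 106.475
  [8.75→10.25]: (422.8+387.3)/2 × 1.5 = 607.575
  Sum = 5469.525 ng/mL·hr

AUC = 5470 ng/mL·hr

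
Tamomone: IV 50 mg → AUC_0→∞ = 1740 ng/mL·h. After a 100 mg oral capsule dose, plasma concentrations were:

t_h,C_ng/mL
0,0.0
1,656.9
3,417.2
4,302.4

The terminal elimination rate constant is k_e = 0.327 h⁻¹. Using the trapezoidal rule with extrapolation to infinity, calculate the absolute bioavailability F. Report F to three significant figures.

F = 0.772

Trapezoidal AUC_0→4 (oral capsule):
  [0→1]: (0.0+656.9)/2 × 1 = 328.45
  [1→3]: (656.9+417.2)/2 × 2 = 1074.1
  [3→4]: (417.2+302.4)/2 × 1 = 359.8
  Sum = 1762.35 ng/mL·h
Tail: C_last/k_e = 302.4/0.327 = 924.771
AUC_0→∞ (oral capsule) = 1762.35 + 924.771 = 2687.121 ng/mL·h
F = (AUC_ev/D_ev)/(AUC_iv/D_iv) = (2687.121/100)/(1740/50) = 26.87121/34.8 = 0.7722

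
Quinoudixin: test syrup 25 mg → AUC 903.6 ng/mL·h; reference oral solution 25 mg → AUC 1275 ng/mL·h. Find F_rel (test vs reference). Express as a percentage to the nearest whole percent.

F_rel = (AUC_test/D_test) / (AUC_ref/D_ref)
      = (903.6/25) / (1275/25)
      = 36.144 / 51 = 0.7087 = 70.87%

F_rel = 71%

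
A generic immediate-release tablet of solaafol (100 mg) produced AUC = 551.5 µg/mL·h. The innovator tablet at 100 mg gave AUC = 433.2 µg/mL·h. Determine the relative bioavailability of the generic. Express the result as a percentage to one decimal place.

F_rel = 127.3%

F_rel = (AUC_test/D_test) / (AUC_ref/D_ref)
      = (551.5/100) / (433.2/100)
      = 5.515 / 4.332 = 1.2731 = 127.31%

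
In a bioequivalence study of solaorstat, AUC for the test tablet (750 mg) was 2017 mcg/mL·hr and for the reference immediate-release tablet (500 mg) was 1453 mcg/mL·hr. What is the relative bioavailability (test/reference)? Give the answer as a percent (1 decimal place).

F_rel = 92.5%

F_rel = (AUC_test/D_test) / (AUC_ref/D_ref)
      = (2017/750) / (1453/500)
      = 2.68933 / 2.906 = 0.9254 = 92.54%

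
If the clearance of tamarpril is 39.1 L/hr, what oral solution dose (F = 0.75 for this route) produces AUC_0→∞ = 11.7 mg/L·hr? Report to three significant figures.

Dose = CL × AUC_0→∞ / F
     = 39.1 × 11.7 / 0.75 = 609.96 mg

Dose = 610 mg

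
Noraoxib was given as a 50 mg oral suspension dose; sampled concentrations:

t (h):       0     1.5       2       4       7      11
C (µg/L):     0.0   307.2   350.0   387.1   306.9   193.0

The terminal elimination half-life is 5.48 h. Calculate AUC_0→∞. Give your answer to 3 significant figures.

Trapezoidal AUC_0→11:
  [0→1.5]: (0.0+307.2)/2 × 1.5 = 230.4
  [1.5→2]: (307.2+350.0)/2 × 0.5 = 164.3
  [2→4]: (350.0+387.1)/2 × 2 = 737.1
  [4→7]: (387.1+306.9)/2 × 3 = 1041.0
  [7→11]: (306.9+193.0)/2 × 4 = 999.8
  Sum = 3172.6 µg/L·h
k_e = ln2 / t½ = 0.693147 / 5.48 = 0.1265 h^-1
Extrapolated tail: C_last / k_e = 193.0 / 0.1265 = 1525.692
AUC_0→∞ = 3172.6 + 1525.692 = 4698.292 µg/L·h

AUC = 4700 µg/L·h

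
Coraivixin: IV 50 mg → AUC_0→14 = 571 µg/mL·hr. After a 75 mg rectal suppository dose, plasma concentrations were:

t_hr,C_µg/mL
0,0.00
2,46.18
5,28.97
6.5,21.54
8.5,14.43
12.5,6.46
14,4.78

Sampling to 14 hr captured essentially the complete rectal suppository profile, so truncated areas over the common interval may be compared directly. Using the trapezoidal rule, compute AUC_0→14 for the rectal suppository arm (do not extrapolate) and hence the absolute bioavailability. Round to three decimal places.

Trapezoidal AUC_0→14 (rectal suppository):
  [0→2]: (0.00+46.18)/2 × 2 = 46.18
  [2→5]: (46.18+28.97)/2 × 3 = 112.725
  [5→6.5]: (28.97+21.54)/2 × 1.5 = 37.8825
  [6.5→8.5]: (21.54+14.43)/2 × 2 = 35.97
  [8.5→12.5]: (14.43+6.46)/2 × 4 = 41.78
  [12.5→14]: (6.46+4.78)/2 × 1.5 = 8.43
  Sum = 282.9675 µg/mL·hr
F = (AUC_ev/D_ev)/(AUC_iv/D_iv) = (282.9675/75)/(571/50) = 3.7729/11.42 = 0.3304

F = 0.330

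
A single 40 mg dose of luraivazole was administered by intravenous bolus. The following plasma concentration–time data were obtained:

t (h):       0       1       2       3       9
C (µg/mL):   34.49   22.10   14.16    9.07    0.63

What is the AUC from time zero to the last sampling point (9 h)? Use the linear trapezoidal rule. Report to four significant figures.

Trapezoidal AUC_0→9:
  [0→1]: (34.49+22.10)/2 × 1 = 28.295
  [1→2]: (22.10+14.16)/2 × 1 = 18.13
  [2→3]: (14.16+9.07)/2 × 1 = 11.615
  [3→9]: (9.07+0.63)/2 × 6 = 29.1
  Sum = 87.14 µg/mL·h

AUC = 87.14 µg/mL·h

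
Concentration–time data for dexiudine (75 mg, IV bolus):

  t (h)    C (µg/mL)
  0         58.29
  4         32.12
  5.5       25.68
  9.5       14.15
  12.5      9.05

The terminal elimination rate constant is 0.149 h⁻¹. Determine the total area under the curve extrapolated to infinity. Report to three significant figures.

Trapezoidal AUC_0→12.5:
  [0→4]: (58.29+32.12)/2 × 4 = 180.82
  [4→5.5]: (32.12+25.68)/2 × 1.5 = 43.35
  [5.5→9.5]: (25.68+14.15)/2 × 4 = 79.66
  [9.5→12.5]: (14.15+9.05)/2 × 3 = 34.8
  Sum = 338.63 µg/mL·h
Extrapolated tail: C_last / k_e = 9.05 / 0.149 = 60.738
AUC_0→∞ = 338.63 + 60.738 = 399.368 µg/mL·h

AUC = 399 µg/mL·h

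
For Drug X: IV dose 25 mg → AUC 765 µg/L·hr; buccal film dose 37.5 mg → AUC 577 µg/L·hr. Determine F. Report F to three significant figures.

F = (AUC_ev / D_ev) / (AUC_iv / D_iv)
  = (577/37.5) / (765/25)
  = 15.3867 / 30.6 = 0.5028

F = 0.503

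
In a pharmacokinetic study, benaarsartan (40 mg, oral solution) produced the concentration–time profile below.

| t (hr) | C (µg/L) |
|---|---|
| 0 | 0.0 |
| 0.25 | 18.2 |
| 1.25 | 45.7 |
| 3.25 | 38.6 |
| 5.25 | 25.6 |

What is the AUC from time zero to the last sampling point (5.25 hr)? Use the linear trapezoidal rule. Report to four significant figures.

AUC = 182.7 µg/L·hr

Trapezoidal AUC_0→5.25:
  [0→0.25]: (0.0+18.2)/2 × 0.25 = 2.275
  [0.25→1.25]: (18.2+45.7)/2 × 1 = 31.95
  [1.25→3.25]: (45.7+38.6)/2 × 2 = 84.3
  [3.25→5.25]: (38.6+25.6)/2 × 2 = 64.2
  Sum = 182.725 µg/L·hr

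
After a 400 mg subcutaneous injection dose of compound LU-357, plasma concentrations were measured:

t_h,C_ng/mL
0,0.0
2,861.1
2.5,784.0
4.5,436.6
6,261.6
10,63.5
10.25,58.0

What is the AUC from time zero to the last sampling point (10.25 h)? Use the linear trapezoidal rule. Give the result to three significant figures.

AUC = 3680 ng/mL·h

Trapezoidal AUC_0→10.25:
  [0→2]: (0.0+861.1)/2 × 2 = 861.1
  [2→2.5]: (861.1+784.0)/2 × 0.5 = 411.275
  [2.5→4.5]: (784.0+436.6)/2 × 2 = 1220.6
  [4.5→6]: (436.6+261.6)/2 × 1.5 = 523.65
  [6→10]: (261.6+63.5)/2 × 4 = 650.2
  [10→10.25]: (63.5+58.0)/2 × 0.25 = 15.1875
  Sum = 3682.0125 ng/mL·h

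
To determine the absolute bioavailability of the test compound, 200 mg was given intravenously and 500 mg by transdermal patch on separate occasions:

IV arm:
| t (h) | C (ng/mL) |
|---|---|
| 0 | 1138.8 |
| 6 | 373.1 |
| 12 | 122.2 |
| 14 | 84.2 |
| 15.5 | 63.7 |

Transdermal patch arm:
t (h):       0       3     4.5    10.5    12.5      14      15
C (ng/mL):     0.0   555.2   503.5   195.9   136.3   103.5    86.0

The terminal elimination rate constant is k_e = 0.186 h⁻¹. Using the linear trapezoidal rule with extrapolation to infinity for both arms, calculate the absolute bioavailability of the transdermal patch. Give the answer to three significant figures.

Trapezoidal AUC_0→15.5 (IV):
  [0→6]: (1138.8+373.1)/2 × 6 = 4535.7
  [6→12]: (373.1+122.2)/2 × 6 = 1485.9
  [12→14]: (122.2+84.2)/2 × 2 = 206.4
  [14→15.5]: (84.2+63.7)/2 × 1.5 = 110.925
  Sum = 6338.925 ng/mL·h
IV tail: 63.7/0.186 = 342.473; AUC_iv,0→∞ = 6338.925 + 342.473 = 6681.398 ng/mL·h
Trapezoidal AUC_0→15 (transdermal patch):
  [0→3]: (0.0+555.2)/2 × 3 = 832.8
  [3→4.5]: (555.2+503.5)/2 × 1.5 = 794.025
  [4.5→10.5]: (503.5+195.9)/2 × 6 = 2098.2
  [10.5→12.5]: (195.9+136.3)/2 × 2 = 332.2
  [12.5→14]: (136.3+103.5)/2 × 1.5 = 179.85
  [14→15]: (103.5+86.0)/2 × 1 = 94.75
  Sum = 4331.825 ng/mL·h
transdermal patch tail: 86.0/0.186 = 462.366; AUC_ev,0→∞ = 4331.825 + 462.366 = 4794.191 ng/mL·h
F = (AUC_ev/D_ev)/(AUC_iv/D_iv) = (4794.191/500)/(6681.398/200) = 9.588382/33.40699 = 0.2870

F = 0.287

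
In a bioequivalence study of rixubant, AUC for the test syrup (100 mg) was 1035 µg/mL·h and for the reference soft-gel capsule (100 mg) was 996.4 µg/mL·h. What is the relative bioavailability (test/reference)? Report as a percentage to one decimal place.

F_rel = (AUC_test/D_test) / (AUC_ref/D_ref)
      = (1035/100) / (996.4/100)
      = 10.35 / 9.964 = 1.0387 = 103.87%

F_rel = 103.9%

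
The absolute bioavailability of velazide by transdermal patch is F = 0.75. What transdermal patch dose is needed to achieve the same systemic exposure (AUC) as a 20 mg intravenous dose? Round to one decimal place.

D_transdermal = 26.7 mg

For equal systemic exposure: F × D_ev = D_iv
D_ev = D_iv / F = 20 / 0.75 = 26.6667 mg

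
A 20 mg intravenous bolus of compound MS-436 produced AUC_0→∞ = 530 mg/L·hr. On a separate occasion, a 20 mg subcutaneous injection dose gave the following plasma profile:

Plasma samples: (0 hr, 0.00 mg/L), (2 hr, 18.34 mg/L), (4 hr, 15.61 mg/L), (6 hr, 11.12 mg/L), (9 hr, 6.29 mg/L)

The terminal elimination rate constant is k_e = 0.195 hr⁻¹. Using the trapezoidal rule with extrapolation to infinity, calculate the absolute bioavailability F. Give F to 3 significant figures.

F = 0.259

Trapezoidal AUC_0→9 (subcutaneous injection):
  [0→2]: (0.00+18.34)/2 × 2 = 18.34
  [2→4]: (18.34+15.61)/2 × 2 = 33.95
  [4→6]: (15.61+11.12)/2 × 2 = 26.73
  [6→9]: (11.12+6.29)/2 × 3 = 26.115
  Sum = 105.135 mg/L·hr
Tail: C_last/k_e = 6.29/0.195 = 32.256
AUC_0→∞ (subcutaneous injection) = 105.135 + 32.256 = 137.391 mg/L·hr
F = (AUC_ev/D_ev)/(AUC_iv/D_iv) = (137.391/20)/(530/20) = 6.86955/26.5 = 0.2592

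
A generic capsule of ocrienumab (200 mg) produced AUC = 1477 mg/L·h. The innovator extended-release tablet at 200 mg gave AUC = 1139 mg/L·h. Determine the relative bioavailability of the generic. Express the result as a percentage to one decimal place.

F_rel = 129.7%

F_rel = (AUC_test/D_test) / (AUC_ref/D_ref)
      = (1477/200) / (1139/200)
      = 7.385 / 5.695 = 1.2968 = 129.68%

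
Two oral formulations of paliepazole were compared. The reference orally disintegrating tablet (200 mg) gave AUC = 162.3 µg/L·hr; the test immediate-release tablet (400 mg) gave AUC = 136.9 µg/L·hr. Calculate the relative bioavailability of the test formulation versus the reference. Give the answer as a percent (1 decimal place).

F_rel = (AUC_test/D_test) / (AUC_ref/D_ref)
      = (136.9/400) / (162.3/200)
      = 0.34225 / 0.8115 = 0.4217 = 42.17%

F_rel = 42.2%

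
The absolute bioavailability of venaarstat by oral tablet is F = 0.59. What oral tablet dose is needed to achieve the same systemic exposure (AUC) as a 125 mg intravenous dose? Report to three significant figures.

D_oral = 212 mg

For equal systemic exposure: F × D_ev = D_iv
D_ev = D_iv / F = 125 / 0.59 = 211.864 mg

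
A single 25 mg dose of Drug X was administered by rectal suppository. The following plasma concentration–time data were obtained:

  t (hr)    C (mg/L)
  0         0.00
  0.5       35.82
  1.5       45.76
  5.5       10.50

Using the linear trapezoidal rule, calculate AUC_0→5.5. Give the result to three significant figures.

AUC = 162 mg/L·hr

Trapezoidal AUC_0→5.5:
  [0→0.5]: (0.00+35.82)/2 × 0.5 = 8.955
  [0.5→1.5]: (35.82+45.76)/2 × 1 = 40.79
  [1.5→5.5]: (45.76+10.50)/2 × 4 = 112.52
  Sum = 162.265 mg/L·hr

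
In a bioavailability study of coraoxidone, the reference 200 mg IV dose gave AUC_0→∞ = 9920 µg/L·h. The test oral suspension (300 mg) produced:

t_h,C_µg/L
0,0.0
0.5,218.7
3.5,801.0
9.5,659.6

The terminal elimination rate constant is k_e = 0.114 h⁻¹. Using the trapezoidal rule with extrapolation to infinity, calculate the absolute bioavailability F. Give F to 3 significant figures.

Trapezoidal AUC_0→9.5 (oral suspension):
  [0→0.5]: (0.0+218.7)/2 × 0.5 = 54.675
  [0.5→3.5]: (218.7+801.0)/2 × 3 = 1529.55
  [3.5→9.5]: (801.0+659.6)/2 × 6 = 4381.8
  Sum = 5966.025 µg/L·h
Tail: C_last/k_e = 659.6/0.114 = 5785.965
AUC_0→∞ (oral suspension) = 5966.025 + 5785.965 = 11751.99 µg/L·h
F = (AUC_ev/D_ev)/(AUC_iv/D_iv) = (11751.99/300)/(9920/200) = 39.1733/49.6 = 0.7898

F = 0.790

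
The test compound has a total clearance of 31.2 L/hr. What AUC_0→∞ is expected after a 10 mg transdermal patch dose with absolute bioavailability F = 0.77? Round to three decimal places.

AUC = 0.247 mg/L·hr

AUC_0→∞ = F × Dose / CL
        = 0.77 × 10 / 31.2 = 0.246795 mg/L·hr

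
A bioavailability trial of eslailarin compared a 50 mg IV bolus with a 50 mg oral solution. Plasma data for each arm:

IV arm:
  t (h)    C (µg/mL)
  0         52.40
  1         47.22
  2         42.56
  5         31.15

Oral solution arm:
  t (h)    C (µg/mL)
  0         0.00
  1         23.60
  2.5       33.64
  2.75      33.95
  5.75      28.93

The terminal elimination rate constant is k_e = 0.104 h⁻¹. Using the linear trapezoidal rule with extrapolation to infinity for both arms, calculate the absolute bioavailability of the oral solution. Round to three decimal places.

Trapezoidal AUC_0→5 (IV):
  [0→1]: (52.40+47.22)/2 × 1 = 49.81
  [1→2]: (47.22+42.56)/2 × 1 = 44.89
  [2→5]: (42.56+31.15)/2 × 3 = 110.565
  Sum = 205.265 µg/mL·h
IV tail: 31.15/0.104 = 299.519; AUC_iv,0→∞ = 205.265 + 299.519 = 504.784 µg/mL·h
Trapezoidal AUC_0→5.75 (oral solution):
  [0→1]: (0.00+23.60)/2 × 1 = 11.8
  [1→2.5]: (23.60+33.64)/2 × 1.5 = 42.93
  [2.5→2.75]: (33.64+33.95)/2 × 0.25 = 8.44875
  [2.75→5.75]: (33.95+28.93)/2 × 3 = 94.32
  Sum = 157.49875 µg/mL·h
oral solution tail: 28.93/0.104 = 278.173; AUC_ev,0→∞ = 157.49875 + 278.173 = 435.67175 µg/mL·h
F = (AUC_ev/D_ev)/(AUC_iv/D_iv) = (435.67175/50)/(504.784/50) = 8.713435/10.09568 = 0.8631

F = 0.863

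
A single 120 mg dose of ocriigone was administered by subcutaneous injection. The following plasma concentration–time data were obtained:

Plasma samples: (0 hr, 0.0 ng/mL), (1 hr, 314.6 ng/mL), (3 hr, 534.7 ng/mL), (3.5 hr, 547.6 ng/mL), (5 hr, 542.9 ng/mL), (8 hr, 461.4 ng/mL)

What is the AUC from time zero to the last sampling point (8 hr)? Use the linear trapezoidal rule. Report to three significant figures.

Trapezoidal AUC_0→8:
  [0→1]: (0.0+314.6)/2 × 1 = 157.3
  [1→3]: (314.6+534.7)/2 × 2 = 849.3
  [3→3.5]: (534.7+547.6)/2 × 0.5 = 270.575
  [3.5→5]: (547.6+542.9)/2 × 1.5 = 817.875
  [5→8]: (542.9+461.4)/2 × 3 = 1506.45
  Sum = 3601.5 ng/mL·hr

AUC = 3600 ng/mL·hr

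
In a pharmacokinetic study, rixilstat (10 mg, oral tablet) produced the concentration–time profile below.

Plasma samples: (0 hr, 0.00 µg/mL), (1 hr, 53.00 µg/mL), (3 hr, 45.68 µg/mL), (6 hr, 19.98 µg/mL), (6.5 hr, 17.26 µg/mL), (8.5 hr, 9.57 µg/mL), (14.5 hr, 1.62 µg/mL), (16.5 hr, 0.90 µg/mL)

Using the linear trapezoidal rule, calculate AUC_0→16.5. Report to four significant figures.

Trapezoidal AUC_0→16.5:
  [0→1]: (0.00+53.00)/2 × 1 = 26.5
  [1→3]: (53.00+45.68)/2 × 2 = 98.68
  [3→6]: (45.68+19.98)/2 × 3 = 98.49
  [6→6.5]: (19.98+17.26)/2 × 0.5 = 9.31
  [6.5→8.5]: (17.26+9.57)/2 × 2 = 26.83
  [8.5→14.5]: (9.57+1.62)/2 × 6 = 33.57
  [14.5→16.5]: (1.62+0.90)/2 × 2 = 2.52
  Sum = 295.9 µg/mL·hr

AUC = 295.9 µg/mL·hr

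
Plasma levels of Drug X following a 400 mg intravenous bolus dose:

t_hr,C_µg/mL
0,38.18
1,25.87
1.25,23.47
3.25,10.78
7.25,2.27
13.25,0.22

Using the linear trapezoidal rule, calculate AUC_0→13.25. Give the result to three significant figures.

AUC = 106 µg/mL·hr

Trapezoidal AUC_0→13.25:
  [0→1]: (38.18+25.87)/2 × 1 = 32.025
  [1→1.25]: (25.87+23.47)/2 × 0.25 = 6.1675
  [1.25→3.25]: (23.47+10.78)/2 × 2 = 34.25
  [3.25→7.25]: (10.78+2.27)/2 × 4 = 26.1
  [7.25→13.25]: (2.27+0.22)/2 × 6 = 7.47
  Sum = 106.0125 µg/mL·hr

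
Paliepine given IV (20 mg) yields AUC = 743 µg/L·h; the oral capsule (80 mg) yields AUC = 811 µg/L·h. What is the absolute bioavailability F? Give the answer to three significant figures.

F = 0.273

F = (AUC_ev / D_ev) / (AUC_iv / D_iv)
  = (811/80) / (743/20)
  = 10.1375 / 37.15 = 0.2729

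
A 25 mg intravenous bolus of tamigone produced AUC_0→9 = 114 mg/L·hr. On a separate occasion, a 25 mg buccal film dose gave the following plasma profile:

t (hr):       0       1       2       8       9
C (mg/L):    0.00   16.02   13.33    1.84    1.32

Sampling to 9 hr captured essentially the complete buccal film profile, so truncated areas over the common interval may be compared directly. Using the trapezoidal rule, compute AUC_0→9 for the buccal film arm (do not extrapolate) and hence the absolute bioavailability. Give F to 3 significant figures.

F = 0.612

Trapezoidal AUC_0→9 (buccal film):
  [0→1]: (0.00+16.02)/2 × 1 = 8.01
  [1→2]: (16.02+13.33)/2 × 1 = 14.675
  [2→8]: (13.33+1.84)/2 × 6 = 45.51
  [8→9]: (1.84+1.32)/2 × 1 = 1.58
  Sum = 69.775 mg/L·hr
F = (AUC_ev/D_ev)/(AUC_iv/D_iv) = (69.775/25)/(114/25) = 2.791/4.56 = 0.6121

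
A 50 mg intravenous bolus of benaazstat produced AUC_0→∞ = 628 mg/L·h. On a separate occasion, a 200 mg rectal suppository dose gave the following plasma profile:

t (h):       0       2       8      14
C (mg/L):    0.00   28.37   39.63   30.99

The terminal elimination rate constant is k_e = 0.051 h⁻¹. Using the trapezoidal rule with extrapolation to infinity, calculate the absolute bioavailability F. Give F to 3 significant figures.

Trapezoidal AUC_0→14 (rectal suppository):
  [0→2]: (0.00+28.37)/2 × 2 = 28.37
  [2→8]: (28.37+39.63)/2 × 6 = 204.0
  [8→14]: (39.63+30.99)/2 × 6 = 211.86
  Sum = 444.23 mg/L·h
Tail: C_last/k_e = 30.99/0.051 = 607.647
AUC_0→∞ (rectal suppository) = 444.23 + 607.647 = 1051.877 mg/L·h
F = (AUC_ev/D_ev)/(AUC_iv/D_iv) = (1051.877/200)/(628/50) = 5.259385/12.56 = 0.4187

F = 0.419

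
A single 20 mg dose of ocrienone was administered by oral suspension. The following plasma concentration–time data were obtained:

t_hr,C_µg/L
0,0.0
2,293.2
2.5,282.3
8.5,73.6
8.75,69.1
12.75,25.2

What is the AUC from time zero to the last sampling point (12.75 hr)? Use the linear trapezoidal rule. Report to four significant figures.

Trapezoidal AUC_0→12.75:
  [0→2]: (0.0+293.2)/2 × 2 = 293.2
  [2→2.5]: (293.2+282.3)/2 × 0.5 = 143.875
  [2.5→8.5]: (282.3+73.6)/2 × 6 = 1067.7
  [8.5→8.75]: (73.6+69.1)/2 × 0.25 = 17.8375
  [8.75→12.75]: (69.1+25.2)/2 × 4 = 188.6
  Sum = 1711.2125 µg/L·hr

AUC = 1711 µg/L·hr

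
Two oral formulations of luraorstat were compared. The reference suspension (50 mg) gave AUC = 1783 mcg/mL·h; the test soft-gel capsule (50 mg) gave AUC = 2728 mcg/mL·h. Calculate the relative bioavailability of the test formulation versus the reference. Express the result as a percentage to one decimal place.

F_rel = (AUC_test/D_test) / (AUC_ref/D_ref)
      = (2728/50) / (1783/50)
      = 54.56 / 35.66 = 1.5300 = 153.00%

F_rel = 153.0%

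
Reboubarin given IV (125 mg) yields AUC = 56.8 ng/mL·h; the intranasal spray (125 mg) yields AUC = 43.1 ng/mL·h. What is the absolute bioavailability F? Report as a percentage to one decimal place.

F = (AUC_ev / D_ev) / (AUC_iv / D_iv)
  = (43.1/125) / (56.8/125)
  = 0.3448 / 0.4544 = 0.7588
  = 75.88%

F = 75.9%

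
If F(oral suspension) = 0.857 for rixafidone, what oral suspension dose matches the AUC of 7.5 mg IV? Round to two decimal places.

For equal systemic exposure: F × D_ev = D_iv
D_ev = D_iv / F = 7.5 / 0.857 = 8.75146 mg

D_oral = 8.75 mg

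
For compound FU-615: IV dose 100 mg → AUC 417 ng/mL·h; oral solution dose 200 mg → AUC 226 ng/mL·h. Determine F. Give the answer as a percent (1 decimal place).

F = 27.1%

F = (AUC_ev / D_ev) / (AUC_iv / D_iv)
  = (226/200) / (417/100)
  = 1.13 / 4.17 = 0.2710
  = 27.10%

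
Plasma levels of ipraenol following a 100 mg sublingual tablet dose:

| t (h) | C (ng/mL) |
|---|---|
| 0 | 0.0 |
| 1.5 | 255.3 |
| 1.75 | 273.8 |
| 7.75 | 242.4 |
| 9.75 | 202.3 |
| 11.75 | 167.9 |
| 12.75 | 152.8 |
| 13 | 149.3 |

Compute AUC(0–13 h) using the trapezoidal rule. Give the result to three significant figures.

Trapezoidal AUC_0→13:
  [0→1.5]: (0.0+255.3)/2 × 1.5 = 191.475
  [1.5→1.75]: (255.3+273.8)/2 × 0.25 = 66.1375
  [1.75→7.75]: (273.8+242.4)/2 × 6 = 1548.6
  [7.75→9.75]: (242.4+202.3)/2 × 2 = 444.7
  [9.75→11.75]: (202.3+167.9)/2 × 2 = 370.2
  [11.75→12.75]: (167.9+152.8)/2 × 1 = 160.35
  [12.75→13]: (152.8+149.3)/2 × 0.25 = 37.7625
  Sum = 2819.225 ng/mL·h

AUC = 2820 ng/mL·h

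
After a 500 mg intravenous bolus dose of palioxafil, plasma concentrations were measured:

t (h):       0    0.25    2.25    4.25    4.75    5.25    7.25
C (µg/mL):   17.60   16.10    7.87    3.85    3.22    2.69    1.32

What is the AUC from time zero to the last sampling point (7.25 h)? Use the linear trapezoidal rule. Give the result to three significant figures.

Trapezoidal AUC_0→7.25:
  [0→0.25]: (17.60+16.10)/2 × 0.25 = 4.2125
  [0.25→2.25]: (16.10+7.87)/2 × 2 = 23.97
  [2.25→4.25]: (7.87+3.85)/2 × 2 = 11.72
  [4.25→4.75]: (3.85+3.22)/2 × 0.5 = 1.7675
  [4.75→5.25]: (3.22+2.69)/2 × 0.5 = 1.4775
  [5.25→7.25]: (2.69+1.32)/2 × 2 = 4.01
  Sum = 47.1575 µg/mL·h

AUC = 47.2 µg/mL·h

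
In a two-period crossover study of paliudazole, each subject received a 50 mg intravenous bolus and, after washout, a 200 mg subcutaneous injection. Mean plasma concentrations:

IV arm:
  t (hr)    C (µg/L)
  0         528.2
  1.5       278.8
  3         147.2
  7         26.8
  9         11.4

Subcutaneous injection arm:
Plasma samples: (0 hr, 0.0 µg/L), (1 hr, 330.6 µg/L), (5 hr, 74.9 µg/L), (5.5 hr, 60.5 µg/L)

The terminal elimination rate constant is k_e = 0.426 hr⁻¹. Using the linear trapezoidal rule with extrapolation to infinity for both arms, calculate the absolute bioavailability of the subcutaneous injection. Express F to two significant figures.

F = 0.22

Trapezoidal AUC_0→9 (IV):
  [0→1.5]: (528.2+278.8)/2 × 1.5 = 605.25
  [1.5→3]: (278.8+147.2)/2 × 1.5 = 319.5
  [3→7]: (147.2+26.8)/2 × 4 = 348.0
  [7→9]: (26.8+11.4)/2 × 2 = 38.2
  Sum = 1310.95 µg/L·hr
IV tail: 11.4/0.426 = 26.761; AUC_iv,0→∞ = 1310.95 + 26.761 = 1337.711 µg/L·hr
Trapezoidal AUC_0→5.5 (subcutaneous injection):
  [0→1]: (0.0+330.6)/2 × 1 = 165.3
  [1→5]: (330.6+74.9)/2 × 4 = 811.0
  [5→5.5]: (74.9+60.5)/2 × 0.5 = 33.85
  Sum = 1010.15 µg/L·hr
subcutaneous injection tail: 60.5/0.426 = 142.019; AUC_ev,0→∞ = 1010.15 + 142.019 = 1152.169 µg/L·hr
F = (AUC_ev/D_ev)/(AUC_iv/D_iv) = (1152.169/200)/(1337.711/50) = 5.760845/26.75422 = 0.2153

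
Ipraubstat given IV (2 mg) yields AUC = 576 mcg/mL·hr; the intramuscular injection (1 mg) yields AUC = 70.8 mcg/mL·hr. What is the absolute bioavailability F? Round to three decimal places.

F = (AUC_ev / D_ev) / (AUC_iv / D_iv)
  = (70.8/1) / (576/2)
  = 70.8 / 288 = 0.2458

F = 0.246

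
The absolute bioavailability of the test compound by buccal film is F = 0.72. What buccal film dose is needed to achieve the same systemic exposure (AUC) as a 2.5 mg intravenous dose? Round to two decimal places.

For equal systemic exposure: F × D_ev = D_iv
D_ev = D_iv / F = 2.5 / 0.72 = 3.47222 mg

D_buccal = 3.47 mg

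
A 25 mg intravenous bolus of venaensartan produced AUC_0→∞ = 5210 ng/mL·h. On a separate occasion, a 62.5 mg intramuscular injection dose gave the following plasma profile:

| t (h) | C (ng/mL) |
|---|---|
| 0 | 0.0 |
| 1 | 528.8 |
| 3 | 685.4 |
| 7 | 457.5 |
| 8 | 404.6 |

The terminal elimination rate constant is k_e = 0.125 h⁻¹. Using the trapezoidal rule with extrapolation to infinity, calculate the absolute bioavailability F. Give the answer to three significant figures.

F = 0.571

Trapezoidal AUC_0→8 (intramuscular injection):
  [0→1]: (0.0+528.8)/2 × 1 = 264.4
  [1→3]: (528.8+685.4)/2 × 2 = 1214.2
  [3→7]: (685.4+457.5)/2 × 4 = 2285.8
  [7→8]: (457.5+404.6)/2 × 1 = 431.05
  Sum = 4195.45 ng/mL·h
Tail: C_last/k_e = 404.6/0.125 = 3236.800
AUC_0→∞ (intramuscular injection) = 4195.45 + 3236.800 = 7432.25 ng/mL·h
F = (AUC_ev/D_ev)/(AUC_iv/D_iv) = (7432.25/62.5)/(5210/25) = 118.916/208.4 = 0.5706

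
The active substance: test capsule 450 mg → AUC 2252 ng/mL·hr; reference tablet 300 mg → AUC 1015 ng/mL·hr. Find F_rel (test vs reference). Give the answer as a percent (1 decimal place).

F_rel = (AUC_test/D_test) / (AUC_ref/D_ref)
      = (2252/450) / (1015/300)
      = 5.00444 / 3.38333 = 1.4791 = 147.91%

F_rel = 147.9%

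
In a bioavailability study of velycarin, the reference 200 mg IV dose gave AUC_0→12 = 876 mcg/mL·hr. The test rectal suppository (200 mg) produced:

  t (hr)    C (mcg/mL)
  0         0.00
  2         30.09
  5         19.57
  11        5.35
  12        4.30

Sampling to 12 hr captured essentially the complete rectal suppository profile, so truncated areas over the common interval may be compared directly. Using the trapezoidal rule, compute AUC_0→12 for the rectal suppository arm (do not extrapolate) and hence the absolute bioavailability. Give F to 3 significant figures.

Trapezoidal AUC_0→12 (rectal suppository):
  [0→2]: (0.00+30.09)/2 × 2 = 30.09
  [2→5]: (30.09+19.57)/2 × 3 = 74.49
  [5→11]: (19.57+5.35)/2 × 6 = 74.76
  [11→12]: (5.35+4.30)/2 × 1 = 4.825
  Sum = 184.165 mcg/mL·hr
F = (AUC_ev/D_ev)/(AUC_iv/D_iv) = (184.165/200)/(876/200) = 0.920825/4.38 = 0.2102

F = 0.210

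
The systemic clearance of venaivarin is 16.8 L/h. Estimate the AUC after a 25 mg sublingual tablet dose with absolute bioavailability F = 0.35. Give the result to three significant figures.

AUC_0→∞ = F × Dose / CL
        = 0.35 × 25 / 16.8 = 0.520833 mg/L·h

AUC = 0.521 mg/L·h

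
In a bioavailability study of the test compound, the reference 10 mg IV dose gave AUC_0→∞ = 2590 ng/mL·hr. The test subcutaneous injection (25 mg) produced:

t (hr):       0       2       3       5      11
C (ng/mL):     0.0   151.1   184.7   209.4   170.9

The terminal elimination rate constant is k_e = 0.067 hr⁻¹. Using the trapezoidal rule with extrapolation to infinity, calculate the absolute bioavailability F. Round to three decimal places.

F = 0.680

Trapezoidal AUC_0→11 (subcutaneous injection):
  [0→2]: (0.0+151.1)/2 × 2 = 151.1
  [2→3]: (151.1+184.7)/2 × 1 = 167.9
  [3→5]: (184.7+209.4)/2 × 2 = 394.1
  [5→11]: (209.4+170.9)/2 × 6 = 1140.9
  Sum = 1854.0 ng/mL·hr
Tail: C_last/k_e = 170.9/0.067 = 2550.746
AUC_0→∞ (subcutaneous injection) = 1854.0 + 2550.746 = 4404.746 ng/mL·hr
F = (AUC_ev/D_ev)/(AUC_iv/D_iv) = (4404.746/25)/(2590/10) = 176.18984/259 = 0.6803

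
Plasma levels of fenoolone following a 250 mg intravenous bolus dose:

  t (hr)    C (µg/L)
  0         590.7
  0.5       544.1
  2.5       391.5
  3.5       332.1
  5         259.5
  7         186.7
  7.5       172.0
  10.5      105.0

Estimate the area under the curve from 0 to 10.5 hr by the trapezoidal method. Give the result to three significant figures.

Trapezoidal AUC_0→10.5:
  [0→0.5]: (590.7+544.1)/2 × 0.5 = 283.7
  [0.5→2.5]: (544.1+391.5)/2 × 2 = 935.6
  [2.5→3.5]: (391.5+332.1)/2 × 1 = 361.8
  [3.5→5]: (332.1+259.5)/2 × 1.5 = 443.7
  [5→7]: (259.5+186.7)/2 × 2 = 446.2
  [7→7.5]: (186.7+172.0)/2 × 0.5 = 89.675
  [7.5→10.5]: (172.0+105.0)/2 × 3 = 415.5
  Sum = 2976.175 µg/L·hr

AUC = 2980 µg/L·hr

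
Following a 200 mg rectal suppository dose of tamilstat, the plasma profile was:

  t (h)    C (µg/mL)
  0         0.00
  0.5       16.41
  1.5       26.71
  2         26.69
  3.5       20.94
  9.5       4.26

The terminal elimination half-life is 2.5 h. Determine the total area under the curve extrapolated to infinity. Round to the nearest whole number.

AUC = 166 µg/mL·h

Trapezoidal AUC_0→9.5:
  [0→0.5]: (0.00+16.41)/2 × 0.5 = 4.1025
  [0.5→1.5]: (16.41+26.71)/2 × 1 = 21.56
  [1.5→2]: (26.71+26.69)/2 × 0.5 = 13.35
  [2→3.5]: (26.69+20.94)/2 × 1.5 = 35.7225
  [3.5→9.5]: (20.94+4.26)/2 × 6 = 75.6
  Sum = 150.335 µg/mL·h
k_e = ln2 / t½ = 0.693147 / 2.5 = 0.2773 h^-1
Extrapolated tail: C_last / k_e = 4.26 / 0.2773 = 15.362
AUC_0→∞ = 150.335 + 15.362 = 165.697 µg/mL·h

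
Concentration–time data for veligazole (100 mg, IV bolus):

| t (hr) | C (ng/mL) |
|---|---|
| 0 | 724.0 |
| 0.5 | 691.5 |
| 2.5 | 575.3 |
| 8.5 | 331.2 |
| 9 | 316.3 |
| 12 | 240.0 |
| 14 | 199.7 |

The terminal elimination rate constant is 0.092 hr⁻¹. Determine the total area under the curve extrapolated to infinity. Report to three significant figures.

AUC = 7950 ng/mL·hr

Trapezoidal AUC_0→14:
  [0→0.5]: (724.0+691.5)/2 × 0.5 = 353.875
  [0.5→2.5]: (691.5+575.3)/2 × 2 = 1266.8
  [2.5→8.5]: (575.3+331.2)/2 × 6 = 2719.5
  [8.5→9]: (331.2+316.3)/2 × 0.5 = 161.875
  [9→12]: (316.3+240.0)/2 × 3 = 834.45
  [12→14]: (240.0+199.7)/2 × 2 = 439.7
  Sum = 5776.2 ng/mL·hr
Extrapolated tail: C_last / k_e = 199.7 / 0.092 = 2170.652
AUC_0→∞ = 5776.2 + 2170.652 = 7946.852 ng/mL·hr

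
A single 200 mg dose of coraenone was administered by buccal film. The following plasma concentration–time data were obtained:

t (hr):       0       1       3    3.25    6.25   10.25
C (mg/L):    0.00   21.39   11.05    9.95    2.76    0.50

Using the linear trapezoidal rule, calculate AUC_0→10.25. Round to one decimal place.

AUC = 71.3 mg/L·hr

Trapezoidal AUC_0→10.25:
  [0→1]: (0.00+21.39)/2 × 1 = 10.695
  [1→3]: (21.39+11.05)/2 × 2 = 32.44
  [3→3.25]: (11.05+9.95)/2 × 0.25 = 2.625
  [3.25→6.25]: (9.95+2.76)/2 × 3 = 19.065
  [6.25→10.25]: (2.76+0.50)/2 × 4 = 6.52
  Sum = 71.345 mg/L·hr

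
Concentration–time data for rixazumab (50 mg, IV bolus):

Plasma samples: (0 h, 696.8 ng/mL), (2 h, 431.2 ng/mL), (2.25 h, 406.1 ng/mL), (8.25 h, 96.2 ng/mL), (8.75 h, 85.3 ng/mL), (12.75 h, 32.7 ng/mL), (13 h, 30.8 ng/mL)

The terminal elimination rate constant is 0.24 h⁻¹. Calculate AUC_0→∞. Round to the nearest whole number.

Trapezoidal AUC_0→13:
  [0→2]: (696.8+431.2)/2 × 2 = 1128.0
  [2→2.25]: (431.2+406.1)/2 × 0.25 = 104.6625
  [2.25→8.25]: (406.1+96.2)/2 × 6 = 1506.9
  [8.25→8.75]: (96.2+85.3)/2 × 0.5 = 45.375
  [8.75→12.75]: (85.3+32.7)/2 × 4 = 236.0
  [12.75→13]: (32.7+30.8)/2 × 0.25 = 7.9375
  Sum = 3028.875 ng/mL·h
Extrapolated tail: C_last / k_e = 30.8 / 0.24 = 128.333
AUC_0→∞ = 3028.875 + 128.333 = 3157.208 ng/mL·h

AUC = 3157 ng/mL·h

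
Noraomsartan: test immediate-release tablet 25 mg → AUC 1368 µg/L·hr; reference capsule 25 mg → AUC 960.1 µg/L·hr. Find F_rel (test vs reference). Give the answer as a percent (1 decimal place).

F_rel = 142.5%

F_rel = (AUC_test/D_test) / (AUC_ref/D_ref)
      = (1368/25) / (960.1/25)
      = 54.72 / 38.404 = 1.4249 = 142.49%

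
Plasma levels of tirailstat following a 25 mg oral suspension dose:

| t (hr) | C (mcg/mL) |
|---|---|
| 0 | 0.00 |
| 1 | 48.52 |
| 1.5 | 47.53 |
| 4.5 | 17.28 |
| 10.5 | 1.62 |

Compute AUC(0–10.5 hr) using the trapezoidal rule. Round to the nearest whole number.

AUC = 202 mcg/mL·hr

Trapezoidal AUC_0→10.5:
  [0→1]: (0.00+48.52)/2 × 1 = 24.26
  [1→1.5]: (48.52+47.53)/2 × 0.5 = 24.0125
  [1.5→4.5]: (47.53+17.28)/2 × 3 = 97.215
  [4.5→10.5]: (17.28+1.62)/2 × 6 = 56.7
  Sum = 202.1875 mcg/mL·hr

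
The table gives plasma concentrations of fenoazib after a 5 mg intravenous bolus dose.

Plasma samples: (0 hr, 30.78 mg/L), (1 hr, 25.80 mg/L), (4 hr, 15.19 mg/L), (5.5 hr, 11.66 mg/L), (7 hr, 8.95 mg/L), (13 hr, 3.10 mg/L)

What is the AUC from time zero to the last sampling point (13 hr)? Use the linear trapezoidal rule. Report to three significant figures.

Trapezoidal AUC_0→13:
  [0→1]: (30.78+25.80)/2 × 1 = 28.29
  [1→4]: (25.80+15.19)/2 × 3 = 61.485
  [4→5.5]: (15.19+11.66)/2 × 1.5 = 20.1375
  [5.5→7]: (11.66+8.95)/2 × 1.5 = 15.4575
  [7→13]: (8.95+3.10)/2 × 6 = 36.15
  Sum = 161.52 mg/L·hr

AUC = 162 mg/L·hr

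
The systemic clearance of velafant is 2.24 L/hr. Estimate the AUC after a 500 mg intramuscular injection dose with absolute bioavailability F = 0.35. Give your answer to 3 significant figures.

AUC_0→∞ = F × Dose / CL
        = 0.35 × 500 / 2.24 = 78.125 mg/L·hr

AUC = 78.1 mg/L·hr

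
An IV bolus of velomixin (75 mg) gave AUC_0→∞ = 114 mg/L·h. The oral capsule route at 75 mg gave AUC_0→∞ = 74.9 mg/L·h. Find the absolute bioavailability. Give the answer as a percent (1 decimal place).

F = (AUC_ev / D_ev) / (AUC_iv / D_iv)
  = (74.9/75) / (114/75)
  = 0.998667 / 1.52 = 0.6570
  = 65.70%

F = 65.7%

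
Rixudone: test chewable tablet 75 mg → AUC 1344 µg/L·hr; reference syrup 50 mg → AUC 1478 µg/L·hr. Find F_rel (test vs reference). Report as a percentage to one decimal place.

F_rel = (AUC_test/D_test) / (AUC_ref/D_ref)
      = (1344/75) / (1478/50)
      = 17.92 / 29.56 = 0.6062 = 60.62%

F_rel = 60.6%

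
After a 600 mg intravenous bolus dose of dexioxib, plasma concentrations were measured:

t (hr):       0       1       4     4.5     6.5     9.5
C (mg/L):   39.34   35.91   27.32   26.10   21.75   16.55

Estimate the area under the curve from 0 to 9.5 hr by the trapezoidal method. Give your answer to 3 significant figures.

AUC = 251 mg/L·hr

Trapezoidal AUC_0→9.5:
  [0→1]: (39.34+35.91)/2 × 1 = 37.625
  [1→4]: (35.91+27.32)/2 × 3 = 94.845
  [4→4.5]: (27.32+26.10)/2 × 0.5 = 13.355
  [4.5→6.5]: (26.10+21.75)/2 × 2 = 47.85
  [6.5→9.5]: (21.75+16.55)/2 × 3 = 57.45
  Sum = 251.125 mg/L·hr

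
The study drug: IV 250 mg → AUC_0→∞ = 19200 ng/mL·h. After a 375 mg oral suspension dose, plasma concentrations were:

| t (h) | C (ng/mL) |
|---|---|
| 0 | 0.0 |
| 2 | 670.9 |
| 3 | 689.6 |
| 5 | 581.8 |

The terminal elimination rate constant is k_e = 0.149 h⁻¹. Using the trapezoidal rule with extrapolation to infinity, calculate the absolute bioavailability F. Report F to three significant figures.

Trapezoidal AUC_0→5 (oral suspension):
  [0→2]: (0.0+670.9)/2 × 2 = 670.9
  [2→3]: (670.9+689.6)/2 × 1 = 680.25
  [3→5]: (689.6+581.8)/2 × 2 = 1271.4
  Sum = 2622.55 ng/mL·h
Tail: C_last/k_e = 581.8/0.149 = 3904.698
AUC_0→∞ (oral suspension) = 2622.55 + 3904.698 = 6527.248 ng/mL·h
F = (AUC_ev/D_ev)/(AUC_iv/D_iv) = (6527.248/375)/(19200/250) = 17.406/76.8 = 0.2266

F = 0.227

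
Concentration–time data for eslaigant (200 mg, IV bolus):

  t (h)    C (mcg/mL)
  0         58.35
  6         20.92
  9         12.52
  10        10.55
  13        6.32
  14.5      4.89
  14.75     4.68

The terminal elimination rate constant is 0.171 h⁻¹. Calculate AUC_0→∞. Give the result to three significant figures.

AUC = 362 mcg/mL·h

Trapezoidal AUC_0→14.75:
  [0→6]: (58.35+20.92)/2 × 6 = 237.81
  [6→9]: (20.92+12.52)/2 × 3 = 50.16
  [9→10]: (12.52+10.55)/2 × 1 = 11.535
  [10→13]: (10.55+6.32)/2 × 3 = 25.305
  [13→14.5]: (6.32+4.89)/2 × 1.5 = 8.4075
  [14.5→14.75]: (4.89+4.68)/2 × 0.25 = 1.19625
  Sum = 334.41375 mcg/mL·h
Extrapolated tail: C_last / k_e = 4.68 / 0.171 = 27.368
AUC_0→∞ = 334.41375 + 27.368 = 361.78175 mcg/mL·h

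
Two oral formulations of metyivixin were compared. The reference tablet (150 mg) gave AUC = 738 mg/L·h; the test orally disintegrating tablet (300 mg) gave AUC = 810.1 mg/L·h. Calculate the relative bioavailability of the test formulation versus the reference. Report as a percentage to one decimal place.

F_rel = (AUC_test/D_test) / (AUC_ref/D_ref)
      = (810.1/300) / (738/150)
      = 2.70033 / 4.92 = 0.5488 = 54.88%

F_rel = 54.9%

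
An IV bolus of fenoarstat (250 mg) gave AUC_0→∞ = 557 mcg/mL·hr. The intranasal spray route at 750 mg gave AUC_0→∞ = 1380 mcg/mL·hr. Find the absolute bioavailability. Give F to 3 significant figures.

F = (AUC_ev / D_ev) / (AUC_iv / D_iv)
  = (1380/750) / (557/250)
  = 1.84 / 2.228 = 0.8259

F = 0.826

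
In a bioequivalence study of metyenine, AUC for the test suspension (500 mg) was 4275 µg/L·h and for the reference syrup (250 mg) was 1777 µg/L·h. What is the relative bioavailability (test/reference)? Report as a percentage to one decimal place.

F_rel = (AUC_test/D_test) / (AUC_ref/D_ref)
      = (4275/500) / (1777/250)
      = 8.55 / 7.108 = 1.2029 = 120.29%

F_rel = 120.3%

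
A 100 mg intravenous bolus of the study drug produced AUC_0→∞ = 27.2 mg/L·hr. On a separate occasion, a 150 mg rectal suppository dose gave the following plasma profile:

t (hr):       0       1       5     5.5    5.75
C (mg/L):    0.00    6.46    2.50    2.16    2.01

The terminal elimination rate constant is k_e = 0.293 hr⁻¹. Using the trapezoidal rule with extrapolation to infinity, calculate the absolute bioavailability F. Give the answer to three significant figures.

Trapezoidal AUC_0→5.75 (rectal suppository):
  [0→1]: (0.00+6.46)/2 × 1 = 3.23
  [1→5]: (6.46+2.50)/2 × 4 = 17.92
  [5→5.5]: (2.50+2.16)/2 × 0.5 = 1.165
  [5.5→5.75]: (2.16+2.01)/2 × 0.25 = 0.52125
  Sum = 22.83625 mg/L·hr
Tail: C_last/k_e = 2.01/0.293 = 6.860
AUC_0→∞ (rectal suppository) = 22.83625 + 6.860 = 29.69625 mg/L·hr
F = (AUC_ev/D_ev)/(AUC_iv/D_iv) = (29.69625/150)/(27.2/100) = 0.197975/0.272 = 0.7278

F = 0.728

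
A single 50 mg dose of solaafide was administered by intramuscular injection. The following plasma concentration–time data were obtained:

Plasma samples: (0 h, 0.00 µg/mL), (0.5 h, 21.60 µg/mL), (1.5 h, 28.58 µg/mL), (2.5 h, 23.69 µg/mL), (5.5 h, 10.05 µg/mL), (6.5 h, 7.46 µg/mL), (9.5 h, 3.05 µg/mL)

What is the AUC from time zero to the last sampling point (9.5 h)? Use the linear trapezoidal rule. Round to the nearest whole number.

AUC = 132 µg/mL·h

Trapezoidal AUC_0→9.5:
  [0→0.5]: (0.00+21.60)/2 × 0.5 = 5.4
  [0.5→1.5]: (21.60+28.58)/2 × 1 = 25.09
  [1.5→2.5]: (28.58+23.69)/2 × 1 = 26.135
  [2.5→5.5]: (23.69+10.05)/2 × 3 = 50.61
  [5.5→6.5]: (10.05+7.46)/2 × 1 = 8.755
  [6.5→9.5]: (7.46+3.05)/2 × 3 = 15.765
  Sum = 131.755 µg/mL·h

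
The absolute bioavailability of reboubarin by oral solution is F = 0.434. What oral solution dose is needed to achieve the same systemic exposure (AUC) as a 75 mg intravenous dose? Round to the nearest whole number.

For equal systemic exposure: F × D_ev = D_iv
D_ev = D_iv / F = 75 / 0.434 = 172.811 mg

D_oral = 173 mg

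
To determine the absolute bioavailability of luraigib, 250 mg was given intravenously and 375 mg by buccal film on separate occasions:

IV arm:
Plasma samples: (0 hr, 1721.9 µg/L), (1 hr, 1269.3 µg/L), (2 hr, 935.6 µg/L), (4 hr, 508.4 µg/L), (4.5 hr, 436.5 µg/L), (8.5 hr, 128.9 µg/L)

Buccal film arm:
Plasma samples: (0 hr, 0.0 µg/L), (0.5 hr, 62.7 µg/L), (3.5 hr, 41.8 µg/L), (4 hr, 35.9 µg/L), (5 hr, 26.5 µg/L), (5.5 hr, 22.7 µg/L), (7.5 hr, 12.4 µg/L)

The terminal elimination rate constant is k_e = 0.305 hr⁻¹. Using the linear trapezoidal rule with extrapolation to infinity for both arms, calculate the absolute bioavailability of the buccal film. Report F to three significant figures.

F = 0.0356

Trapezoidal AUC_0→8.5 (IV):
  [0→1]: (1721.9+1269.3)/2 × 1 = 1495.6
  [1→2]: (1269.3+935.6)/2 × 1 = 1102.45
  [2→4]: (935.6+508.4)/2 × 2 = 1444.0
  [4→4.5]: (508.4+436.5)/2 × 0.5 = 236.225
  [4.5→8.5]: (436.5+128.9)/2 × 4 = 1130.8
  Sum = 5409.075 µg/L·hr
IV tail: 128.9/0.305 = 422.623; AUC_iv,0→∞ = 5409.075 + 422.623 = 5831.698 µg/L·hr
Trapezoidal AUC_0→7.5 (buccal film):
  [0→0.5]: (0.0+62.7)/2 × 0.5 = 15.675
  [0.5→3.5]: (62.7+41.8)/2 × 3 = 156.75
  [3.5→4]: (41.8+35.9)/2 × 0.5 = 19.425
  [4→5]: (35.9+26.5)/2 × 1 = 31.2
  [5→5.5]: (26.5+22.7)/2 × 0.5 = 12.3
  [5.5→7.5]: (22.7+12.4)/2 × 2 = 35.1
  Sum = 270.45 µg/L·hr
buccal film tail: 12.4/0.305 = 40.656; AUC_ev,0→∞ = 270.45 + 40.656 = 311.106 µg/L·hr
F = (AUC_ev/D_ev)/(AUC_iv/D_iv) = (311.106/375)/(5831.698/250) = 0.829616/23.326792 = 0.0356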